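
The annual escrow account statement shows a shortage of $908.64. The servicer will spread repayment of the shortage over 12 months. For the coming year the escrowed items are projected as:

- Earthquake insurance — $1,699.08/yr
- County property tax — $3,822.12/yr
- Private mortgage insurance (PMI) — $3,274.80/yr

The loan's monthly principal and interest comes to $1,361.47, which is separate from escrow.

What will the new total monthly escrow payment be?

$808.72

Earthquake insurance — $1,699.08 per year
County property tax — $3,822.12 per year
Private mortgage insurance (PMI) — $3,274.80 per year
Combined annual = $8,796.00
Base monthly escrow = $8,796.00 ÷ 12 = $733.00
Shortage per month = $908.64 ÷ 12 = $75.72
New monthly escrow = $733.00 + $75.72 = $808.72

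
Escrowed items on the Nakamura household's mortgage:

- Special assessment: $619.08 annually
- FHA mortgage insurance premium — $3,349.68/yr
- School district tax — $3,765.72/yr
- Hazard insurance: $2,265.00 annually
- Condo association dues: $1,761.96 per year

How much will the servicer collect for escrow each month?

$980.12

Special assessment — $619.08/yr
FHA mortgage insurance premium — $3,349.68/yr
School district tax — $3,765.72/yr
Hazard insurance — $2,265.00/yr
Condo association dues — $1,761.96/yr
Annual escrow total = $11,761.44
Monthly escrow = $11,761.44 / 12 = $980.12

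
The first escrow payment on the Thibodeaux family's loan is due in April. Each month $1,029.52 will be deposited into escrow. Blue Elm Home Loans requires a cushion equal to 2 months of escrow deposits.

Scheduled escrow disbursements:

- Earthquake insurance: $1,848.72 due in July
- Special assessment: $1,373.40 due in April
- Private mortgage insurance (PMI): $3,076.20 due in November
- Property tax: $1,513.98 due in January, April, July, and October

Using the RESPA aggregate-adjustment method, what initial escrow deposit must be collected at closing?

Cushion = 2 × $1,029.52 = $2,059.04
Trial balance (start $0, +$1,029.52 each month, − disbursements):
  Apr: +$1,029.52 − $2,887.38 → -$1,857.86
  May: +$1,029.52 → -$828.34
  Jun: +$1,029.52 → $201.18
  Jul: +$1,029.52 − $3,362.70 → -$2,132.00
  Aug: +$1,029.52 → -$1,102.48
  Sep: +$1,029.52 → -$72.96
  Oct: +$1,029.52 − $1,513.98 → -$557.42
  Nov: +$1,029.52 − $3,076.20 → -$2,604.10
  Dec: +$1,029.52 → -$1,574.58
  Jan: +$1,029.52 − $1,513.98 → -$2,059.04
  Feb: +$1,029.52 → -$1,029.52
  Mar: +$1,029.52 → $0.00
Lowest trial balance = -$2,604.10 (Nov)
Initial deposit = cushion − low point = $2,059.04 − (-$2,604.10) = $4,663.14

$4,663.14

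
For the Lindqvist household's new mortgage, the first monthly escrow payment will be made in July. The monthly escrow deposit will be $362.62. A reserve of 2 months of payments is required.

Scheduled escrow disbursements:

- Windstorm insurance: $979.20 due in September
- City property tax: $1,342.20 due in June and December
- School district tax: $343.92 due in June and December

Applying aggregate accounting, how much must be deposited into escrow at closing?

Cushion = 2 × $362.62 = $725.24
Trial balance (start $0, +$362.62 each month, − disbursements):
  Jul: +$362.62 → $362.62
  Aug: +$362.62 → $725.24
  Sep: +$362.62 − $979.20 → $108.66
  Oct: +$362.62 → $471.28
  Nov: +$362.62 → $833.90
  Dec: +$362.62 − $1,686.12 → -$489.60
  Jan: +$362.62 → -$126.98
  Feb: +$362.62 → $235.64
  Mar: +$362.62 → $598.26
  Apr: +$362.62 → $960.88
  May: +$362.62 → $1,323.50
  Jun: +$362.62 − $1,686.12 → $0.00
Lowest trial balance = -$489.60 (Dec)
Initial deposit = cushion − low point = $725.24 − (-$489.60) = $1,214.84

$1,214.84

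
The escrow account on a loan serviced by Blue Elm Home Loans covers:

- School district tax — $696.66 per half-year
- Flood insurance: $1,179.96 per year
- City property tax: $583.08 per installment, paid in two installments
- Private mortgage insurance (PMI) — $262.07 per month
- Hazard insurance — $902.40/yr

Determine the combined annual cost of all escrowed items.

School district tax — $696.66 × 2 = $1,393.32
Flood insurance — $1,179.96
City property tax — $583.08 × 2 = $1,166.16
Private mortgage insurance (PMI) — $262.07 × 12 = $3,144.84
Hazard insurance — $902.40
Total annual escrow = $1,393.32 + $1,179.96 + $1,166.16 + $3,144.84 + $902.40 = $7,786.68

$7,786.68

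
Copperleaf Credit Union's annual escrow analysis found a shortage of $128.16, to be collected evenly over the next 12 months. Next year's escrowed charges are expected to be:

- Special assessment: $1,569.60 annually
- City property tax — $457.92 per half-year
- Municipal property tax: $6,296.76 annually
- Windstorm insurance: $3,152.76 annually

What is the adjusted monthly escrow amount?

Special assessment = $1,569.60/yr
City property tax = $457.92 × 2 = $915.84/yr
Municipal property tax = $6,296.76/yr
Windstorm insurance = $3,152.76/yr
Annual escrow total = $1,569.60 + $915.84 + $6,296.76 + $3,152.76 = $11,934.96
Monthly = $11,934.96 ÷ 12 = $994.58
Monthly shortage recovery: $128.16 / 12 = $10.68
Adjusted monthly = $994.58 + $10.68 = $1,005.26

$1,005.26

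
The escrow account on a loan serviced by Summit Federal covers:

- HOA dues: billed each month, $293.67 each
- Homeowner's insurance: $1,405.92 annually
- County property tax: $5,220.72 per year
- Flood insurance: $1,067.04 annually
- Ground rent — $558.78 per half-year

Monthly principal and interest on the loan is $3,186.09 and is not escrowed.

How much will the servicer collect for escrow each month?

$1,027.94

HOA dues: $293.67 × 12 = $3,524.04 annually
Homeowner's insurance: $1,405.92 annually
County property tax: $5,220.72 annually
Flood insurance: $1,067.04 annually
Ground rent: $558.78 × 2 = $1,117.56 annually
Total per year = $3,524.04 + $1,405.92 + $5,220.72 + $1,067.04 + $1,117.56 = $12,335.28
Per month = $12,335.28 ÷ 12 = $1,027.94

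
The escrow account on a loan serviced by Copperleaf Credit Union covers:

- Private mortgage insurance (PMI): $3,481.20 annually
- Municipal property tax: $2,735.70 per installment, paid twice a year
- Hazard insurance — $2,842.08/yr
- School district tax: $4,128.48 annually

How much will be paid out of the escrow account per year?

$15,923.16

Private mortgage insurance (PMI): $3,481.20
Municipal property tax: $2,735.70 × 2 = $5,471.40
Hazard insurance: $2,842.08
School district tax: $4,128.48
Yearly total = $15,923.16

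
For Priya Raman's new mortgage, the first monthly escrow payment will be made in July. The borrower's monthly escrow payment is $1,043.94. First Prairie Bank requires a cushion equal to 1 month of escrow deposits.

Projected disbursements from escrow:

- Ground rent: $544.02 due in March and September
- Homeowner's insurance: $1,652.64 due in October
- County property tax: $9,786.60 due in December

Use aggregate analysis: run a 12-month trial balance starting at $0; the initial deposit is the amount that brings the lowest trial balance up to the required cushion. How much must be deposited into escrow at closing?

Cushion = 1 × $1,043.94 = $1,043.94
Trial balance (start $0, +$1,043.94 each month, − disbursements):
  Jul: +$1,043.94 → $1,043.94
  Aug: +$1,043.94 → $2,087.88
  Sep: +$1,043.94 − $544.02 → $2,587.80
  Oct: +$1,043.94 − $1,652.64 → $1,979.10
  Nov: +$1,043.94 → $3,023.04
  Dec: +$1,043.94 − $9,786.60 → -$5,719.62
  Jan: +$1,043.94 → -$4,675.68
  Feb: +$1,043.94 → -$3,631.74
  Mar: +$1,043.94 − $544.02 → -$3,131.82
  Apr: +$1,043.94 → -$2,087.88
  May: +$1,043.94 → -$1,043.94
  Jun: +$1,043.94 → $0.00
Lowest trial balance = -$5,719.62 (Dec)
Initial deposit = cushion − low point = $1,043.94 − (-$5,719.62) = $6,763.56

$6,763.56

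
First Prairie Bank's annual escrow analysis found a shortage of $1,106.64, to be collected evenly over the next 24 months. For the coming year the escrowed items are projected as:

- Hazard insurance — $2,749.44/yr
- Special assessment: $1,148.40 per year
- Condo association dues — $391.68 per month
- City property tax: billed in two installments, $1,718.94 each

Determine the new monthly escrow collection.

Hazard insurance = $2,749.44 per year
Special assessment = $1,148.40 per year
Condo association dues = $391.68 × 12 = $4,700.16 per year
City property tax = $1,718.94 × 2 = $3,437.88 per year
Annual escrow total = $12,035.88
Monthly escrow = $12,035.88 / 12 = $1,002.99
Shortage per month = $1,106.64 / 24 = $46.11
Adjusted monthly = $1,002.99 + $46.11 = $1,049.10

$1,049.10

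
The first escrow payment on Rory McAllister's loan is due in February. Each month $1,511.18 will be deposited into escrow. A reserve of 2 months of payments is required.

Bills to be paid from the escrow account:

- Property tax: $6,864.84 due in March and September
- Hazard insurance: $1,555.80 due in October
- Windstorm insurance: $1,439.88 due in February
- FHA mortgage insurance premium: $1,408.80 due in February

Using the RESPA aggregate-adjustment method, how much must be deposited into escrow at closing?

$9,713.52

Cushion = 2 × $1,511.18 = $3,022.36
Trial balance (start $0, +$1,511.18 each month, − disbursements):
  Feb: +$1,511.18 − $2,848.68 → -$1,337.50
  Mar: +$1,511.18 − $6,864.84 → -$6,691.16
  Apr: +$1,511.18 → -$5,179.98
  May: +$1,511.18 → -$3,668.80
  Jun: +$1,511.18 → -$2,157.62
  Jul: +$1,511.18 → -$646.44
  Aug: +$1,511.18 → $864.74
  Sep: +$1,511.18 − $6,864.84 → -$4,488.92
  Oct: +$1,511.18 − $1,555.80 → -$4,533.54
  Nov: +$1,511.18 → -$3,022.36
  Dec: +$1,511.18 → -$1,511.18
  Jan: +$1,511.18 → $0.00
Lowest trial balance = -$6,691.16 (Mar)
Initial deposit = cushion − low point = $3,022.36 − (-$6,691.16) = $9,713.52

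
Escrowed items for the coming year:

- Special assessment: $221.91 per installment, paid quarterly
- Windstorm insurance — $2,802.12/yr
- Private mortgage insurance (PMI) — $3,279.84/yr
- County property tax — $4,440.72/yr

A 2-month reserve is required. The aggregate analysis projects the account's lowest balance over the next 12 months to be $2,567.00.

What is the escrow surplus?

$665.28

Special assessment — $221.91 × 4 = $887.64/yr
Windstorm insurance — $2,802.12/yr
Private mortgage insurance (PMI) — $3,279.84/yr
County property tax — $4,440.72/yr
Yearly total = $887.64 + $2,802.12 + $3,279.84 + $4,440.72 = $11,410.32
Per month = $11,410.32 ÷ 12 = $950.86
Required cushion = 2 × $950.86 = $1,901.72
Surplus = $2,567.00 − $1,901.72 = $665.28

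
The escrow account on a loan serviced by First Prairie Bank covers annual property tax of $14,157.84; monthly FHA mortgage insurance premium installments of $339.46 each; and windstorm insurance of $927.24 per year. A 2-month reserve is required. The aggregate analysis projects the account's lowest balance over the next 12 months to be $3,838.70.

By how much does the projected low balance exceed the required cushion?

$645.60

Property tax: $14,157.84 annually
FHA mortgage insurance premium: $339.46 × 12 = $4,073.52 annually
Windstorm insurance: $927.24 annually
Annual escrow total = $14,157.84 + $4,073.52 + $927.24 = $19,158.60
Base monthly escrow = $19,158.60 / 12 = $1,596.55
Required cushion = 2 × $1,596.55 = $3,193.10
Excess over cushion: $3,838.70 − $3,193.10 = $645.60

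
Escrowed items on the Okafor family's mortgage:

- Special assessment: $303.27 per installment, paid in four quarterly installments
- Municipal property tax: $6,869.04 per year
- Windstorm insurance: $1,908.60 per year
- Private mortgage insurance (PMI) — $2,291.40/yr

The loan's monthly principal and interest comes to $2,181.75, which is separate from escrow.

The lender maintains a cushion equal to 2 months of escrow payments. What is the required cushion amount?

Special assessment: $303.27 × 4 = $1,213.08 annually
Municipal property tax: $6,869.04 annually
Windstorm insurance: $1,908.60 annually
Private mortgage insurance (PMI): $2,291.40 annually
Combined annual = $1,213.08 + $6,869.04 + $1,908.60 + $2,291.40 = $12,282.12
Monthly = $12,282.12 / 12 = $1,023.51
Cushion = 2 × $1,023.51 = $2,047.02

$2,047.02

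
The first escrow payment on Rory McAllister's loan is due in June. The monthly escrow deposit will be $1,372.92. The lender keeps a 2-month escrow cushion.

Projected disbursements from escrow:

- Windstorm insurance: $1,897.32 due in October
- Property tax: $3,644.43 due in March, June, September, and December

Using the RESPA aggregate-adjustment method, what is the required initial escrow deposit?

Cushion = 2 × $1,372.92 = $2,745.84
Trial balance (start $0, +$1,372.92 each month, − disbursements):
  Jun: +$1,372.92 − $3,644.43 → -$2,271.51
  Jul: +$1,372.92 → -$898.59
  Aug: +$1,372.92 → $474.33
  Sep: +$1,372.92 − $3,644.43 → -$1,797.18
  Oct: +$1,372.92 − $1,897.32 → -$2,321.58
  Nov: +$1,372.92 → -$948.66
  Dec: +$1,372.92 − $3,644.43 → -$3,220.17
  Jan: +$1,372.92 → -$1,847.25
  Feb: +$1,372.92 → -$474.33
  Mar: +$1,372.92 − $3,644.43 → -$2,745.84
  Apr: +$1,372.92 → -$1,372.92
  May: +$1,372.92 → $0.00
Lowest trial balance = -$3,220.17 (Dec)
Initial deposit = cushion − low point = $2,745.84 − (-$3,220.17) = $5,966.01

$5,966.01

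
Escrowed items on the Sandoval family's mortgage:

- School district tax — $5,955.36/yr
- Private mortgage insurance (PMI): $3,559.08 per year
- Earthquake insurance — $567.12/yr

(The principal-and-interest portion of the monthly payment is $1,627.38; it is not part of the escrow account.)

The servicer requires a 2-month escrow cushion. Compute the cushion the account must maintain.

School district tax: $5,955.36
Private mortgage insurance (PMI): $3,559.08
Earthquake insurance: $567.12
Total per year = $5,955.36 + $3,559.08 + $567.12 = $10,081.56
Base monthly escrow = $10,081.56 / 12 = $840.13
Required cushion = 2 × $840.13 = $1,680.26

$1,680.26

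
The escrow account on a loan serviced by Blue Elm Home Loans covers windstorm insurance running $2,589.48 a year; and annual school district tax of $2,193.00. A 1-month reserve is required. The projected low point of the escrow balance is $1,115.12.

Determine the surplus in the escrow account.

$716.58

Windstorm insurance = $2,589.48 annually
School district tax = $2,193.00 annually
Total annual escrow = $2,589.48 + $2,193.00 = $4,782.48
Per month = $4,782.48 / 12 = $398.54
Cushion = 1 × $398.54 = $398.54
Excess over cushion: $1,115.12 − $398.54 = $716.58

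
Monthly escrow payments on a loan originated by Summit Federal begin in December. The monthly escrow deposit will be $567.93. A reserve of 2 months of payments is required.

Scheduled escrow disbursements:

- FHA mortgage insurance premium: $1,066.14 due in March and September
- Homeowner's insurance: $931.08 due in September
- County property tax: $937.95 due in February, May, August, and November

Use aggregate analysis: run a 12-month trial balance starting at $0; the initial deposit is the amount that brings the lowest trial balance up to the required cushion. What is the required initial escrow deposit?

$1,333.77

Cushion = 2 × $567.93 = $1,135.86
Trial balance (start $0, +$567.93 each month, − disbursements):
  Dec: +$567.93 → $567.93
  Jan: +$567.93 → $1,135.86
  Feb: +$567.93 − $937.95 → $765.84
  Mar: +$567.93 − $1,066.14 → $267.63
  Apr: +$567.93 → $835.56
  May: +$567.93 − $937.95 → $465.54
  Jun: +$567.93 → $1,033.47
  Jul: +$567.93 → $1,601.40
  Aug: +$567.93 − $937.95 → $1,231.38
  Sep: +$567.93 − $1,997.22 → -$197.91
  Oct: +$567.93 → $370.02
  Nov: +$567.93 − $937.95 → $0.00
Lowest trial balance = -$197.91 (Sep)
Initial deposit = cushion − low point = $1,135.86 − (-$197.91) = $1,333.77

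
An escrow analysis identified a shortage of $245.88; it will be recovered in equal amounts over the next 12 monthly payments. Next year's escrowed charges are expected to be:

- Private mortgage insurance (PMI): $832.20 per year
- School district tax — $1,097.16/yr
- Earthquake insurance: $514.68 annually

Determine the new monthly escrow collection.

Private mortgage insurance (PMI) = $832.20
School district tax = $1,097.16
Earthquake insurance = $514.68
Annual escrow total = $832.20 + $1,097.16 + $514.68 = $2,444.04
Base monthly escrow = $2,444.04 ÷ 12 = $203.67
Shortage per month = $245.88 ÷ 12 = $20.49
Adjusted monthly = $203.67 + $20.49 = $224.16

$224.16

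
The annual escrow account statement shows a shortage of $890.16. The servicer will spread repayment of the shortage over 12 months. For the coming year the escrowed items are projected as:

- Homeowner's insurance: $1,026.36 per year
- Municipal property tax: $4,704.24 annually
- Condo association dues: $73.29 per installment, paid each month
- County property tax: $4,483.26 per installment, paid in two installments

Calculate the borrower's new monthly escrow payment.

$1,372.23

Homeowner's insurance = $1,026.36/yr
Municipal property tax = $4,704.24/yr
Condo association dues = $73.29 × 12 = $879.48/yr
County property tax = $4,483.26 × 2 = $8,966.52/yr
Total per year = $1,026.36 + $4,704.24 + $879.48 + $8,966.52 = $15,576.60
Monthly escrow = $15,576.60 ÷ 12 = $1,298.05
Shortage spread = $890.16 ÷ 12 = $74.18/mo
New monthly escrow = $1,298.05 + $74.18 = $1,372.23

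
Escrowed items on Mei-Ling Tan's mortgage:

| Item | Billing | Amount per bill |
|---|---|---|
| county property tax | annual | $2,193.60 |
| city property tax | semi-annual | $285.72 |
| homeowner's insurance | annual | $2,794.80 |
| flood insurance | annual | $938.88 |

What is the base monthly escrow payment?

County property tax: $2,193.60 annually
City property tax: $285.72 × 2 = $571.44 annually
Homeowner's insurance: $2,794.80 annually
Flood insurance: $938.88 annually
Total annual escrow = $2,193.60 + $571.44 + $2,794.80 + $938.88 = $6,498.72
Base monthly escrow = $6,498.72 / 12 = $541.56

$541.56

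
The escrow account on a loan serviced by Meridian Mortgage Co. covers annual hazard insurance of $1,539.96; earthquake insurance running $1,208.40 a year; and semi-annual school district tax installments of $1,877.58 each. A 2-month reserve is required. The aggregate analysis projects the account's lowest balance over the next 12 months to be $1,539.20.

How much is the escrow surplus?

$455.28

Hazard insurance = $1,539.96 annually
Earthquake insurance = $1,208.40 annually
School district tax = $1,877.58 × 2 = $3,755.16 annually
Total annual escrow = $1,539.96 + $1,208.40 + $3,755.16 = $6,503.52
Base monthly escrow = $6,503.52 / 12 = $541.96
Required cushion = 2 × $541.96 = $1,083.92
Surplus = $1,539.20 − $1,083.92 = $455.28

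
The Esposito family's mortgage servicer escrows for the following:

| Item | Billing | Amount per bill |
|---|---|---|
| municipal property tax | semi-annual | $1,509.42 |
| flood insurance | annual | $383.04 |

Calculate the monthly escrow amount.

Municipal property tax — $1,509.42 × 2 = $3,018.84 per year
Flood insurance — $383.04 per year
Combined annual = $3,018.84 + $383.04 = $3,401.88
Per month = $3,401.88 ÷ 12 = $283.49

$283.49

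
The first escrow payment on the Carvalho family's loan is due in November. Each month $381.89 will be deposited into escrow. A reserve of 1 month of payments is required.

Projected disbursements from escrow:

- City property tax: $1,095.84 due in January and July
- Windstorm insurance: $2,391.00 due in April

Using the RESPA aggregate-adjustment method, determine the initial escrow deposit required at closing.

$1,577.39

Cushion = 1 × $381.89 = $381.89
Trial balance (start $0, +$381.89 each month, − disbursements):
  Nov: +$381.89 → $381.89
  Dec: +$381.89 → $763.78
  Jan: +$381.89 − $1,095.84 → $49.83
  Feb: +$381.89 → $431.72
  Mar: +$381.89 → $813.61
  Apr: +$381.89 − $2,391.00 → -$1,195.50
  May: +$381.89 → -$813.61
  Jun: +$381.89 → -$431.72
  Jul: +$381.89 − $1,095.84 → -$1,145.67
  Aug: +$381.89 → -$763.78
  Sep: +$381.89 → -$381.89
  Oct: +$381.89 → $0.00
Lowest trial balance = -$1,195.50 (Apr)
Initial deposit = cushion − low point = $381.89 − (-$1,195.50) = $1,577.39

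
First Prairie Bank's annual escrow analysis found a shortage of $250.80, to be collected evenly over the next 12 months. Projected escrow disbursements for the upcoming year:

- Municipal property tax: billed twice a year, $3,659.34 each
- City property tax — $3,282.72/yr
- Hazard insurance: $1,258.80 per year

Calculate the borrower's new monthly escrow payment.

$1,009.25

Municipal property tax = $3,659.34 × 2 = $7,318.68
City property tax = $3,282.72
Hazard insurance = $1,258.80
Total per year = $11,860.20
Base monthly escrow = $11,860.20 ÷ 12 = $988.35
Shortage spread = $250.80 / 12 = $20.90/mo
Adjusted monthly = $988.35 + $20.90 = $1,009.25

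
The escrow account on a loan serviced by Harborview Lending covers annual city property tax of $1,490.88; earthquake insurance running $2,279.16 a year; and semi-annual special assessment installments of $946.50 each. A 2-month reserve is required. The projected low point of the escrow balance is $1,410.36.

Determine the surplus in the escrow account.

$466.52

City property tax: $1,490.88 annually
Earthquake insurance: $2,279.16 annually
Special assessment: $946.50 × 2 = $1,893.00 annually
Combined annual = $1,490.88 + $2,279.16 + $1,893.00 = $5,663.04
Monthly = $5,663.04 ÷ 12 = $471.92
Required cushion = 2 × $471.92 = $943.84
Excess over cushion: $1,410.36 − $943.84 = $466.52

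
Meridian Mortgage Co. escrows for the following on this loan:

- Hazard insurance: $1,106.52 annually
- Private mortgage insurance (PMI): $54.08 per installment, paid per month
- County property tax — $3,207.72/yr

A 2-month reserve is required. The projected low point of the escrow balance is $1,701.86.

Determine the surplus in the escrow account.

Hazard insurance — $1,106.52
Private mortgage insurance (PMI) — $54.08 × 12 = $648.96
County property tax — $3,207.72
Annual escrow total = $1,106.52 + $648.96 + $3,207.72 = $4,963.20
Monthly escrow = $4,963.20 / 12 = $413.60
Required cushion = 2 × $413.60 = $827.20
Excess over cushion: $1,701.86 − $827.20 = $874.66

$874.66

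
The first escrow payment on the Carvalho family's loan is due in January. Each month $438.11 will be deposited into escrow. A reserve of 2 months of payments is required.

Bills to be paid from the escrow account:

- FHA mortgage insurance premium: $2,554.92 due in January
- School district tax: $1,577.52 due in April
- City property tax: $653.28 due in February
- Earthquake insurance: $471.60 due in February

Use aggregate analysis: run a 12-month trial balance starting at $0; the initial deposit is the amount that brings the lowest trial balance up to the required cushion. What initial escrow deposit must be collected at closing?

$4,381.10

Cushion = 2 × $438.11 = $876.22
Trial balance (start $0, +$438.11 each month, − disbursements):
  Jan: +$438.11 − $2,554.92 → -$2,116.81
  Feb: +$438.11 − $1,124.88 → -$2,803.58
  Mar: +$438.11 → -$2,365.47
  Apr: +$438.11 − $1,577.52 → -$3,504.88
  May: +$438.11 → -$3,066.77
  Jun: +$438.11 → -$2,628.66
  Jul: +$438.11 → -$2,190.55
  Aug: +$438.11 → -$1,752.44
  Sep: +$438.11 → -$1,314.33
  Oct: +$438.11 → -$876.22
  Nov: +$438.11 → -$438.11
  Dec: +$438.11 → $0.00
Lowest trial balance = -$3,504.88 (Apr)
Initial deposit = cushion − low point = $876.22 − (-$3,504.88) = $4,381.10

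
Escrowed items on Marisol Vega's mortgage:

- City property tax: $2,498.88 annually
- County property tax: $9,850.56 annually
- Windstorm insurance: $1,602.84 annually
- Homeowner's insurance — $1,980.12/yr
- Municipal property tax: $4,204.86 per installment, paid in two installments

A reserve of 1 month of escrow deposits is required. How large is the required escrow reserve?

$2,028.51

City property tax — $2,498.88
County property tax — $9,850.56
Windstorm insurance — $1,602.84
Homeowner's insurance — $1,980.12
Municipal property tax — $4,204.86 × 2 = $8,409.72
Annual escrow total = $2,498.88 + $9,850.56 + $1,602.84 + $1,980.12 + $8,409.72 = $24,342.12
Base monthly escrow = $24,342.12 / 12 = $2,028.51
Reserve = 1 × $2,028.51 = $2,028.51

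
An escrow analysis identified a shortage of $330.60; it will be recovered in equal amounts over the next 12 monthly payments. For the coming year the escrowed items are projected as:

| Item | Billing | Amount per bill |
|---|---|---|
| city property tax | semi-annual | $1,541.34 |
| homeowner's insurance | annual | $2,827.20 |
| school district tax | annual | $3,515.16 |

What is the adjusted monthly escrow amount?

City property tax: $1,541.34 × 2 = $3,082.68/yr
Homeowner's insurance: $2,827.20/yr
School district tax: $3,515.16/yr
Total per year = $3,082.68 + $2,827.20 + $3,515.16 = $9,425.04
Base monthly escrow = $9,425.04 / 12 = $785.42
Monthly shortage recovery: $330.60 ÷ 12 = $27.55
New monthly escrow = $785.42 + $27.55 = $812.97

$812.97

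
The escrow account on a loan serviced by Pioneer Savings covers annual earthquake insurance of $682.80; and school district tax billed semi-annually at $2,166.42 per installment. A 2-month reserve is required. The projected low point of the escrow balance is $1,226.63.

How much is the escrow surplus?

Earthquake insurance: $682.80
School district tax: $2,166.42 × 2 = $4,332.84
Total annual escrow = $5,015.64
Base monthly escrow = $5,015.64 ÷ 12 = $417.97
Required cushion = 2 × $417.97 = $835.94
Surplus = $1,226.63 − $835.94 = $390.69

$390.69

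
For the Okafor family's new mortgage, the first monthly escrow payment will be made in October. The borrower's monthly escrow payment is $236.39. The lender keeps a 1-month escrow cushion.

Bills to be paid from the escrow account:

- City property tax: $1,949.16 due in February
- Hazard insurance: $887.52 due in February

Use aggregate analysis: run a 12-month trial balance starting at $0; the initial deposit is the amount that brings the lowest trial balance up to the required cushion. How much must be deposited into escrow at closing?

$1,891.12

Cushion = 1 × $236.39 = $236.39
Trial balance (start $0, +$236.39 each month, − disbursements):
  Oct: +$236.39 → $236.39
  Nov: +$236.39 → $472.78
  Dec: +$236.39 → $709.17
  Jan: +$236.39 → $945.56
  Feb: +$236.39 − $2,836.68 → -$1,654.73
  Mar: +$236.39 → -$1,418.34
  Apr: +$236.39 → -$1,181.95
  May: +$236.39 → -$945.56
  Jun: +$236.39 → -$709.17
  Jul: +$236.39 → -$472.78
  Aug: +$236.39 → -$236.39
  Sep: +$236.39 → $0.00
Lowest trial balance = -$1,654.73 (Feb)
Initial deposit = cushion − low point = $236.39 − (-$1,654.73) = $1,891.12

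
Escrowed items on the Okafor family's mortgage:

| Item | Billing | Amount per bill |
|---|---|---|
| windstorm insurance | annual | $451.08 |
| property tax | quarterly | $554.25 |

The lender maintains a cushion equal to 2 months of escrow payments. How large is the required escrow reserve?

Windstorm insurance = $451.08/yr
Property tax = $554.25 × 4 = $2,217.00/yr
Total annual escrow = $2,668.08
Monthly escrow = $2,668.08 ÷ 12 = $222.34
Required cushion = 2 × $222.34 = $444.68

$444.68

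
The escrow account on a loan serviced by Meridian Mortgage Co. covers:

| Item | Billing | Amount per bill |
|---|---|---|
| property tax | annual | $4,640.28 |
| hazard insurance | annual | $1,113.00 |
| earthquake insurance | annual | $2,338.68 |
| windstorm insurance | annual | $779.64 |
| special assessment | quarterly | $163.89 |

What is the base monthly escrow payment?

Property tax = $4,640.28
Hazard insurance = $1,113.00
Earthquake insurance = $2,338.68
Windstorm insurance = $779.64
Special assessment = $163.89 × 4 = $655.56
Yearly total = $4,640.28 + $1,113.00 + $2,338.68 + $779.64 + $655.56 = $9,527.16
Base monthly escrow = $9,527.16 ÷ 12 = $793.93

$793.93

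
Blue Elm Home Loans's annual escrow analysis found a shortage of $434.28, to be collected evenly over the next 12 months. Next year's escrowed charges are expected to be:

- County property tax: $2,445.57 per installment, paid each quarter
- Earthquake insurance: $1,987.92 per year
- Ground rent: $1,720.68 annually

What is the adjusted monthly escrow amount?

$1,160.43

County property tax: $2,445.57 × 4 = $9,782.28 annually
Earthquake insurance: $1,987.92 annually
Ground rent: $1,720.68 annually
Annual escrow total = $9,782.28 + $1,987.92 + $1,720.68 = $13,490.88
Per month = $13,490.88 ÷ 12 = $1,124.24
Monthly shortage recovery: $434.28 ÷ 12 = $36.19
Adjusted monthly = $1,124.24 + $36.19 = $1,160.43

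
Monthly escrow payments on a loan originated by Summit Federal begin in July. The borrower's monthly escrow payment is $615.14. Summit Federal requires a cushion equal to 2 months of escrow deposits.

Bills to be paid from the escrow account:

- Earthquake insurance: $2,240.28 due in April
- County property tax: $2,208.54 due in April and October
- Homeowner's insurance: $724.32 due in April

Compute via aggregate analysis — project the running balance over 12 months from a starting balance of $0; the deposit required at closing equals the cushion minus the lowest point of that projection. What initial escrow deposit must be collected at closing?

$2,460.56

Cushion = 2 × $615.14 = $1,230.28
Trial balance (start $0, +$615.14 each month, − disbursements):
  Jul: +$615.14 → $615.14
  Aug: +$615.14 → $1,230.28
  Sep: +$615.14 → $1,845.42
  Oct: +$615.14 − $2,208.54 → $252.02
  Nov: +$615.14 → $867.16
  Dec: +$615.14 → $1,482.30
  Jan: +$615.14 → $2,097.44
  Feb: +$615.14 → $2,712.58
  Mar: +$615.14 → $3,327.72
  Apr: +$615.14 − $5,173.14 → -$1,230.28
  May: +$615.14 → -$615.14
  Jun: +$615.14 → $0.00
Lowest trial balance = -$1,230.28 (Apr)
Initial deposit = cushion − low point = $1,230.28 − (-$1,230.28) = $2,460.56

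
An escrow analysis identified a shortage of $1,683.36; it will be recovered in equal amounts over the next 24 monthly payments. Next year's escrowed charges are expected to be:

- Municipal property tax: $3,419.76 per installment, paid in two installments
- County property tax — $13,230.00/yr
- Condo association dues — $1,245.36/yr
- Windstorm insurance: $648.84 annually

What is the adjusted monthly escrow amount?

$1,900.45

Municipal property tax = $3,419.76 × 2 = $6,839.52/yr
County property tax = $13,230.00/yr
Condo association dues = $1,245.36/yr
Windstorm insurance = $648.84/yr
Annual escrow total = $6,839.52 + $13,230.00 + $1,245.36 + $648.84 = $21,963.72
Monthly escrow = $21,963.72 / 12 = $1,830.31
Shortage per month = $1,683.36 ÷ 24 = $70.14
Adjusted monthly = $1,830.31 + $70.14 = $1,900.45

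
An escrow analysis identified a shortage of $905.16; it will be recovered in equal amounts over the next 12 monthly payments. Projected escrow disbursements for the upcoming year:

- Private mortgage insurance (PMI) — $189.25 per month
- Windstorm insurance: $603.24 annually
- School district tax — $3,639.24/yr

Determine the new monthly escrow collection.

Private mortgage insurance (PMI) — $189.25 × 12 = $2,271.00/yr
Windstorm insurance — $603.24/yr
School district tax — $3,639.24/yr
Combined annual = $6,513.48
Per month = $6,513.48 ÷ 12 = $542.79
Monthly shortage recovery: $905.16 / 12 = $75.43
Adjusted monthly = $542.79 + $75.43 = $618.22

$618.22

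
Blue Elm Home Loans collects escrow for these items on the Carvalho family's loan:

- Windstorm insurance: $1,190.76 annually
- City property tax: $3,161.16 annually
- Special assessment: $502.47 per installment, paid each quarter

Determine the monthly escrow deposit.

$530.15

Windstorm insurance — $1,190.76 annually
City property tax — $3,161.16 annually
Special assessment — $502.47 × 4 = $2,009.88 annually
Total per year = $1,190.76 + $3,161.16 + $2,009.88 = $6,361.80
Monthly escrow = $6,361.80 / 12 = $530.15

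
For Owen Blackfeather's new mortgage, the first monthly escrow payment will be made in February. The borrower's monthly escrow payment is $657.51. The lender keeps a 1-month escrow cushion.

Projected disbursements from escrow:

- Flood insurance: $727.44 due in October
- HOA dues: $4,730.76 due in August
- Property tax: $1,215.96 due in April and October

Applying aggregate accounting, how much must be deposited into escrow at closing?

$2,630.04

Cushion = 1 × $657.51 = $657.51
Trial balance (start $0, +$657.51 each month, − disbursements):
  Feb: +$657.51 → $657.51
  Mar: +$657.51 → $1,315.02
  Apr: +$657.51 − $1,215.96 → $756.57
  May: +$657.51 → $1,414.08
  Jun: +$657.51 → $2,071.59
  Jul: +$657.51 → $2,729.10
  Aug: +$657.51 − $4,730.76 → -$1,344.15
  Sep: +$657.51 → -$686.64
  Oct: +$657.51 − $1,943.40 → -$1,972.53
  Nov: +$657.51 → -$1,315.02
  Dec: +$657.51 → -$657.51
  Jan: +$657.51 → $0.00
Lowest trial balance = -$1,972.53 (Oct)
Initial deposit = cushion − low point = $657.51 − (-$1,972.53) = $2,630.04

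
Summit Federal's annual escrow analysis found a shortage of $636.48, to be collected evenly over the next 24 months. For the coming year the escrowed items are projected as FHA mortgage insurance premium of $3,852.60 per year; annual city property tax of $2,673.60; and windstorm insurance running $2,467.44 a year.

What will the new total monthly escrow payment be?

$775.99

FHA mortgage insurance premium: $3,852.60 per year
City property tax: $2,673.60 per year
Windstorm insurance: $2,467.44 per year
Total annual escrow = $8,993.64
Monthly escrow = $8,993.64 / 12 = $749.47
Shortage spread = $636.48 ÷ 24 = $26.52/mo
New monthly escrow = $749.47 + $26.52 = $775.99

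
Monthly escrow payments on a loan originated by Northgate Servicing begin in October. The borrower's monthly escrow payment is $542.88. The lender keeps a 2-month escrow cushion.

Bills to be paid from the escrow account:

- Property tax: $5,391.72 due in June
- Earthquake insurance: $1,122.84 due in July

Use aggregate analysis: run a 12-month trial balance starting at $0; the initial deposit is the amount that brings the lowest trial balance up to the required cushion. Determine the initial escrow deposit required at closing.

$2,171.52

Cushion = 2 × $542.88 = $1,085.76
Trial balance (start $0, +$542.88 each month, − disbursements):
  Oct: +$542.88 → $542.88
  Nov: +$542.88 → $1,085.76
  Dec: +$542.88 → $1,628.64
  Jan: +$542.88 → $2,171.52
  Feb: +$542.88 → $2,714.40
  Mar: +$542.88 → $3,257.28
  Apr: +$542.88 → $3,800.16
  May: +$542.88 → $4,343.04
  Jun: +$542.88 − $5,391.72 → -$505.80
  Jul: +$542.88 − $1,122.84 → -$1,085.76
  Aug: +$542.88 → -$542.88
  Sep: +$542.88 → $0.00
Lowest trial balance = -$1,085.76 (Jul)
Initial deposit = cushion − low point = $1,085.76 − (-$1,085.76) = $2,171.52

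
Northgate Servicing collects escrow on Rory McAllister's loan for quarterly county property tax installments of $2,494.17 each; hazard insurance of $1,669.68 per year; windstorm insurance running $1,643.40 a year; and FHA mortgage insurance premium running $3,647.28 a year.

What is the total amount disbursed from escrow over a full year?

$16,937.04

County property tax: $2,494.17 × 4 = $9,976.68 per year
Hazard insurance: $1,669.68 per year
Windstorm insurance: $1,643.40 per year
FHA mortgage insurance premium: $3,647.28 per year
Combined annual = $9,976.68 + $1,669.68 + $1,643.40 + $3,647.28 = $16,937.04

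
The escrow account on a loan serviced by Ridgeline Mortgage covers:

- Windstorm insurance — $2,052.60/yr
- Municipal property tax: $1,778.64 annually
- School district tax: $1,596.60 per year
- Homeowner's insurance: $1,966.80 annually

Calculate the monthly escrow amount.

$616.22

Windstorm insurance = $2,052.60 per year
Municipal property tax = $1,778.64 per year
School district tax = $1,596.60 per year
Homeowner's insurance = $1,966.80 per year
Total per year = $7,394.64
Per month = $7,394.64 ÷ 12 = $616.22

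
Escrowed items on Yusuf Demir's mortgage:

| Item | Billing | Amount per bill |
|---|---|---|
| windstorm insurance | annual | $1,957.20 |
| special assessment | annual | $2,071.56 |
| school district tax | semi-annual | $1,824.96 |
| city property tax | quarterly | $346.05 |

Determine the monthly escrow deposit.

Windstorm insurance = $1,957.20/yr
Special assessment = $2,071.56/yr
School district tax = $1,824.96 × 2 = $3,649.92/yr
City property tax = $346.05 × 4 = $1,384.20/yr
Yearly total = $1,957.20 + $2,071.56 + $3,649.92 + $1,384.20 = $9,062.88
Per month = $9,062.88 ÷ 12 = $755.24

$755.24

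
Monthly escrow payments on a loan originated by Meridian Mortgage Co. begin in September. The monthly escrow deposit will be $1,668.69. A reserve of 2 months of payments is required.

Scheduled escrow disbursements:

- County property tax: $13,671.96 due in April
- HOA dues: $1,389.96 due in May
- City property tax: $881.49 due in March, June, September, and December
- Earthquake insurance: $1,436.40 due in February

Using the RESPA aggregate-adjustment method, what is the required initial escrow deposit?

$7,740.69

Cushion = 2 × $1,668.69 = $3,337.38
Trial balance (start $0, +$1,668.69 each month, − disbursements):
  Sep: +$1,668.69 − $881.49 → $787.20
  Oct: +$1,668.69 → $2,455.89
  Nov: +$1,668.69 → $4,124.58
  Dec: +$1,668.69 − $881.49 → $4,911.78
  Jan: +$1,668.69 → $6,580.47
  Feb: +$1,668.69 − $1,436.40 → $6,812.76
  Mar: +$1,668.69 − $881.49 → $7,599.96
  Apr: +$1,668.69 − $13,671.96 → -$4,403.31
  May: +$1,668.69 − $1,389.96 → -$4,124.58
  Jun: +$1,668.69 − $881.49 → -$3,337.38
  Jul: +$1,668.69 → -$1,668.69
  Aug: +$1,668.69 → $0.00
Lowest trial balance = -$4,403.31 (Apr)
Initial deposit = cushion − low point = $3,337.38 − (-$4,403.31) = $7,740.69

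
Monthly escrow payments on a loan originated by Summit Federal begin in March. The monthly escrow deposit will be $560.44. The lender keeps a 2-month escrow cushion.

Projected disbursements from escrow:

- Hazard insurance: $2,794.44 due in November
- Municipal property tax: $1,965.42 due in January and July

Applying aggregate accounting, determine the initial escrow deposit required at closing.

Cushion = 2 × $560.44 = $1,120.88
Trial balance (start $0, +$560.44 each month, − disbursements):
  Mar: +$560.44 → $560.44
  Apr: +$560.44 → $1,120.88
  May: +$560.44 → $1,681.32
  Jun: +$560.44 → $2,241.76
  Jul: +$560.44 − $1,965.42 → $836.78
  Aug: +$560.44 → $1,397.22
  Sep: +$560.44 → $1,957.66
  Oct: +$560.44 → $2,518.10
  Nov: +$560.44 − $2,794.44 → $284.10
  Dec: +$560.44 → $844.54
  Jan: +$560.44 − $1,965.42 → -$560.44
  Feb: +$560.44 → $0.00
Lowest trial balance = -$560.44 (Jan)
Initial deposit = cushion − low point = $1,120.88 − (-$560.44) = $1,681.32

$1,681.32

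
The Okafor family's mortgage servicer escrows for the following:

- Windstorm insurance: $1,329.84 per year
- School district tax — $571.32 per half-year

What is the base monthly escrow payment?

$206.04

Windstorm insurance = $1,329.84
School district tax = $571.32 × 2 = $1,142.64
Total per year = $2,472.48
Monthly = $2,472.48 ÷ 12 = $206.04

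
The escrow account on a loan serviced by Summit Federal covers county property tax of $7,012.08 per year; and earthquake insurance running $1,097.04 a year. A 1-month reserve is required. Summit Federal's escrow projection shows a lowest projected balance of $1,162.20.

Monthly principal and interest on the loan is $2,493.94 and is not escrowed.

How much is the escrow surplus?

County property tax = $7,012.08 annually
Earthquake insurance = $1,097.04 annually
Yearly total = $7,012.08 + $1,097.04 = $8,109.12
Per month = $8,109.12 ÷ 12 = $675.76
Required cushion = 1 × $675.76 = $675.76
Surplus = $1,162.20 − $675.76 = $486.44

$486.44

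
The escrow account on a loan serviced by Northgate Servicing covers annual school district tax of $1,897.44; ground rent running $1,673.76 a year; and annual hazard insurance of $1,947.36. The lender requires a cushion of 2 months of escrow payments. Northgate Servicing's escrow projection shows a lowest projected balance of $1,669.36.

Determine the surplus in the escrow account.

School district tax: $1,897.44 per year
Ground rent: $1,673.76 per year
Hazard insurance: $1,947.36 per year
Total per year = $1,897.44 + $1,673.76 + $1,947.36 = $5,518.56
Base monthly escrow = $5,518.56 / 12 = $459.88
Required cushion = 2 × $459.88 = $919.76
Surplus = $1,669.36 − $919.76 = $749.60

$749.60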